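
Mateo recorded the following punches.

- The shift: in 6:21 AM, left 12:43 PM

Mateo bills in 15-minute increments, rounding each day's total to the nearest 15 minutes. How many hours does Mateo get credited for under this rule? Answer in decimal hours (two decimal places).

6.25 hours

The shift: 6:21 AM–12:43 PM = 6 h 22 min → rounds to 6 h 15 min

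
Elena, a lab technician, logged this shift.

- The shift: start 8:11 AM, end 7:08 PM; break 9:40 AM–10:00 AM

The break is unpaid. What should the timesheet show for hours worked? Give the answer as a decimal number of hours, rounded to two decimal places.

The shift: 8:11 AM–7:08 PM = 10 h 57 min; less 20 min break → 10 h 37 min

10.62 hours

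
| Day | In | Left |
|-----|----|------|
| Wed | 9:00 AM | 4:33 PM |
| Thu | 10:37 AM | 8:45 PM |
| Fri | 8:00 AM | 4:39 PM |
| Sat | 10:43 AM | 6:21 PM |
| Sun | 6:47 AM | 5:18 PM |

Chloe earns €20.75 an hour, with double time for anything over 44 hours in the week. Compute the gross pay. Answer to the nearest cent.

€933.06

Wed: 9:00 AM–4:33 PM = 7 h 33 min
Thu: 10:37 AM–8:45 PM = 10 h 8 min
Fri: 8:00 AM–4:39 PM = 8 h 39 min
Sat: 10:43 AM–6:21 PM = 7 h 38 min
Sun: 6:47 AM–5:18 PM = 10 h 31 min
Total worked: 44 h 29 min = 2669 min.
Regular 44 h 0 min = 2640 min at €20.75/h; overtime 0 h 29 min = 29 min at €41.50/h.
Pay = (2640 × €20.75 + 29 × €41.50) ÷ 60 = €933.06.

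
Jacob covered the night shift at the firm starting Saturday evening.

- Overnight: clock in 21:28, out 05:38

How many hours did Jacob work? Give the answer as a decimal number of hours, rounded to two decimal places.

Overnight: 21:28 → midnight = 2 h 32 min; midnight → 05:38 = 5 h 38 min; span 8 h 10 min

8.17 hours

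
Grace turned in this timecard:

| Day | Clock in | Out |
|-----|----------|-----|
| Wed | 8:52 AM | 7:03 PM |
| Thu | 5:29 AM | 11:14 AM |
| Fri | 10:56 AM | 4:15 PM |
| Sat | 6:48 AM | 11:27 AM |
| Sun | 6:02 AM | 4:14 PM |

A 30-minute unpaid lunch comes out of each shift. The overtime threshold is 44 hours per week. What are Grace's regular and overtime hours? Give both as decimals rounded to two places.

Wed: 8:52 AM–7:03 PM = 10 h 11 min; less 30 min break → 9 h 41 min
Thu: 5:29 AM–11:14 AM = 5 h 45 min; less 30 min break → 5 h 15 min
Fri: 10:56 AM–4:15 PM = 5 h 19 min; less 30 min break → 4 h 49 min
Sat: 6:48 AM–11:27 AM = 4 h 39 min; less 30 min break → 4 h 9 min
Sun: 6:02 AM–4:14 PM = 10 h 12 min; less 30 min break → 9 h 42 min
Total worked: 33 h 36 min = 33.60 h.
Threshold 44 h → overtime 0 h 0 min, regular 33 h 36 min.

Regular 33.60 hours, overtime 0.00 hours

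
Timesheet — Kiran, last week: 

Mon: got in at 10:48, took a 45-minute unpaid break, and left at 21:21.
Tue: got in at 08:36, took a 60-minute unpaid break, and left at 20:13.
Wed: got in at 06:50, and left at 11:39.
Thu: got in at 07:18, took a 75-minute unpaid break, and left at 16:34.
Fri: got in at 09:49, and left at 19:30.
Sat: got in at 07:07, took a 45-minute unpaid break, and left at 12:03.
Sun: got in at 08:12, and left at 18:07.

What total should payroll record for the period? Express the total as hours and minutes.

57 h 2 min

Mon: 10:48–21:21 = 10 h 33 min; less 45 min break → 9 h 48 min
Tue: 08:36–20:13 = 11 h 37 min; less 60 min break → 10 h 37 min
Wed: 06:50–11:39 = 4 h 49 min
Thu: 07:18–16:34 = 9 h 16 min; less 75 min break → 8 h 1 min
Fri: 09:49–19:30 = 9 h 41 min
Sat: 07:07–12:03 = 4 h 56 min; less 45 min break → 4 h 11 min
Sun: 08:12–18:07 = 9 h 55 min
Total: 9 h 48 min + 10 h 37 min + 4 h 49 min + 8 h 1 min + 9 h 41 min + 4 h 11 min + 9 h 55 min = 57 h 2 min.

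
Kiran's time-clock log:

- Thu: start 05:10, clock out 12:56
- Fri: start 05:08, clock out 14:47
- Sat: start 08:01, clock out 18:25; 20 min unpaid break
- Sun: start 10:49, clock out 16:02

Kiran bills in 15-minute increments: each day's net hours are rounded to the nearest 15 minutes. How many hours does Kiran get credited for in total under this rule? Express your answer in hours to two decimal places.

32.75 hours

Thu: 05:10–12:56 = 7 h 46 min → rounds to 7 h 45 min
Fri: 05:08–14:47 = 9 h 39 min → rounds to 9 h 45 min
Sat: 08:01–18:25 = 10 h 24 min − 20 min = 10 h 4 min → rounds to 10 h 0 min
Sun: 10:49–16:02 = 5 h 13 min → rounds to 5 h 15 min
Total credited: 32 h 45 min.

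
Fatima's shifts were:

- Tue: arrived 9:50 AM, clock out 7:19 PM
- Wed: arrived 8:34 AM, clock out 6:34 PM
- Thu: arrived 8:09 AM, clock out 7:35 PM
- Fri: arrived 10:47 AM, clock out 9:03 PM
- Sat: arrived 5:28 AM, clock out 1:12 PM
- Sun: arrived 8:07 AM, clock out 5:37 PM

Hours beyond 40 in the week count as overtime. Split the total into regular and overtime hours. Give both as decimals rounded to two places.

Regular 40.00 hours, overtime 18.42 hours

Tue: 9:50 AM–7:19 PM = 9 h 29 min
Wed: 8:34 AM–6:34 PM = 10 h 0 min
Thu: 8:09 AM–7:35 PM = 11 h 26 min
Fri: 10:47 AM–9:03 PM = 10 h 16 min
Sat: 5:28 AM–1:12 PM = 7 h 44 min
Sun: 8:07 AM–5:37 PM = 9 h 30 min
Total worked: 58 h 25 min = 58.42 h.
Threshold 40 h → overtime 18 h 25 min, regular 40 h 0 min.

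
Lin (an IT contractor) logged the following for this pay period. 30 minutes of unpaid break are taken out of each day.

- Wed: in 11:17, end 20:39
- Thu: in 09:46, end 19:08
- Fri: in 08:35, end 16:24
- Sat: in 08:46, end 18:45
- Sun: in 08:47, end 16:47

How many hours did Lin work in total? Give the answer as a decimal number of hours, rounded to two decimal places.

Wed: 11:17–20:39 = 9 h 22 min; less 30 min break → 8 h 52 min
Thu: 09:46–19:08 = 9 h 22 min; less 30 min break → 8 h 52 min
Fri: 08:35–16:24 = 7 h 49 min; less 30 min break → 7 h 19 min
Sat: 08:46–18:45 = 9 h 59 min; less 30 min break → 9 h 29 min
Sun: 08:47–16:47 = 8 h 0 min; less 30 min break → 7 h 30 min
Total: 8 h 52 min + 8 h 52 min + 7 h 19 min + 9 h 29 min + 7 h 30 min = 42 h 2 min.

42.03 hours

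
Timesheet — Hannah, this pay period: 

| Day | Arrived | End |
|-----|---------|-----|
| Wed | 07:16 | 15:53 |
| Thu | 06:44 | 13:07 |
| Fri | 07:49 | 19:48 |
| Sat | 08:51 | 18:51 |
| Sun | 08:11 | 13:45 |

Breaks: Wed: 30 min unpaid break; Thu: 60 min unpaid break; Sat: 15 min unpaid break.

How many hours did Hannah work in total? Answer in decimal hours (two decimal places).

Wed: 07:16–15:53 = 8 h 37 min; less 30 min break → 8 h 7 min
Thu: 06:44–13:07 = 6 h 23 min; less 60 min break → 5 h 23 min
Fri: 07:49–19:48 = 11 h 59 min
Sat: 08:51–18:51 = 10 h 0 min; less 15 min break → 9 h 45 min
Sun: 08:11–13:45 = 5 h 34 min
Total: 8 h 7 min + 5 h 23 min + 11 h 59 min + 9 h 45 min + 5 h 34 min = 40 h 48 min.

40.80 hours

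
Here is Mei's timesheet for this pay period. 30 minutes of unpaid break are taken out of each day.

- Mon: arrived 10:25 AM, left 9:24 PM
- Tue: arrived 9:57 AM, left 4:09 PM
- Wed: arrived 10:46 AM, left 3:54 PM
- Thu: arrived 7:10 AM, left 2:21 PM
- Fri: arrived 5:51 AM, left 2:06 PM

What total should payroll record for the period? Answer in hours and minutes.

35 h 15 min

Mon: 10:25 AM–9:24 PM = 10 h 59 min; less 30 min break → 10 h 29 min
Tue: 9:57 AM–4:09 PM = 6 h 12 min; less 30 min break → 5 h 42 min
Wed: 10:46 AM–3:54 PM = 5 h 8 min; less 30 min break → 4 h 38 min
Thu: 7:10 AM–2:21 PM = 7 h 11 min; less 30 min break → 6 h 41 min
Fri: 5:51 AM–2:06 PM = 8 h 15 min; less 30 min break → 7 h 45 min
Total: 10 h 29 min + 5 h 42 min + 4 h 38 min + 6 h 41 min + 7 h 45 min = 35 h 15 min.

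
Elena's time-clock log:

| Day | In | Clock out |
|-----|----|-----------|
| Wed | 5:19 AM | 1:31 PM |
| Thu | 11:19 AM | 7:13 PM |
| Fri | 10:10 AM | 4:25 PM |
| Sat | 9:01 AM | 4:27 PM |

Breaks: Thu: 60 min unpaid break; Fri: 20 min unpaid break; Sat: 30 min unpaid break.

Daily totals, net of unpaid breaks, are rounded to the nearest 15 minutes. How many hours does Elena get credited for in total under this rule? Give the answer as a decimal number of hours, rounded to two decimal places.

Wed: 5:19 AM–1:31 PM = 8 h 12 min → rounds to 8 h 15 min
Thu: 11:19 AM–7:13 PM = 7 h 54 min − 60 min = 6 h 54 min → rounds to 7 h 0 min
Fri: 10:10 AM–4:25 PM = 6 h 15 min − 20 min = 5 h 55 min → rounds to 6 h 0 min
Sat: 9:01 AM–4:27 PM = 7 h 26 min − 30 min = 6 h 56 min → rounds to 7 h 0 min
Total credited: 28 h 15 min.

28.25 hours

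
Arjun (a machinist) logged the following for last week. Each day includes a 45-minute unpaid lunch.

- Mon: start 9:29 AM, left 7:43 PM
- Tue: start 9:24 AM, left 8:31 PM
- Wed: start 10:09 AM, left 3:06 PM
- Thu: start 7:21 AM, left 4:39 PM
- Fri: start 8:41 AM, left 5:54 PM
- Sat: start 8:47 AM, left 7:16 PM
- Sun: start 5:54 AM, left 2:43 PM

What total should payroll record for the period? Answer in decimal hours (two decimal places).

58.87 hours

Mon: 9:29 AM–7:43 PM = 10 h 14 min; less 45 min break → 9 h 29 min
Tue: 9:24 AM–8:31 PM = 11 h 7 min; less 45 min break → 10 h 22 min
Wed: 10:09 AM–3:06 PM = 4 h 57 min; less 45 min break → 4 h 12 min
Thu: 7:21 AM–4:39 PM = 9 h 18 min; less 45 min break → 8 h 33 min
Fri: 8:41 AM–5:54 PM = 9 h 13 min; less 45 min break → 8 h 28 min
Sat: 8:47 AM–7:16 PM = 10 h 29 min; less 45 min break → 9 h 44 min
Sun: 5:54 AM–2:43 PM = 8 h 49 min; less 45 min break → 8 h 4 min
Total: 9 h 29 min + 10 h 22 min + 4 h 12 min + 8 h 33 min + 8 h 28 min + 9 h 44 min + 8 h 4 min = 58 h 52 min.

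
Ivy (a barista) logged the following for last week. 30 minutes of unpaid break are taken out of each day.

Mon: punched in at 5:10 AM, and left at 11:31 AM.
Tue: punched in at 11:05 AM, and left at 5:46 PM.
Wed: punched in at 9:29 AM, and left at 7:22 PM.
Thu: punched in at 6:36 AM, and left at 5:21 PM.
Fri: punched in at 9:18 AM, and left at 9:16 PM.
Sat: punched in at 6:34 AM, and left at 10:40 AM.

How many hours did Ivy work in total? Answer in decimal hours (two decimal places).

Mon: 5:10 AM–11:31 AM = 6 h 21 min; less 30 min break → 5 h 51 min
Tue: 11:05 AM–5:46 PM = 6 h 41 min; less 30 min break → 6 h 11 min
Wed: 9:29 AM–7:22 PM = 9 h 53 min; less 30 min break → 9 h 23 min
Thu: 6:36 AM–5:21 PM = 10 h 45 min; less 30 min break → 10 h 15 min
Fri: 9:18 AM–9:16 PM = 11 h 58 min; less 30 min break → 11 h 28 min
Sat: 6:34 AM–10:40 AM = 4 h 6 min; less 30 min break → 3 h 36 min
Total: 5 h 51 min + 6 h 11 min + 9 h 23 min + 10 h 15 min + 11 h 28 min + 3 h 36 min = 46 h 44 min.

46.73 hours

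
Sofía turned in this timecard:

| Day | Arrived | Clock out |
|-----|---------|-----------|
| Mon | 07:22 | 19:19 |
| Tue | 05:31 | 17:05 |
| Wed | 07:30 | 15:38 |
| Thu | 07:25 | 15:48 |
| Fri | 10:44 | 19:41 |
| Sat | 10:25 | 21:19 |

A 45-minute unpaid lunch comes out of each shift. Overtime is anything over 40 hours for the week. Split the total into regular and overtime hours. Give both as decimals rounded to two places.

Regular 40.00 hours, overtime 15.38 hours

Mon: 07:22–19:19 = 11 h 57 min; less 45 min break → 11 h 12 min
Tue: 05:31–17:05 = 11 h 34 min; less 45 min break → 10 h 49 min
Wed: 07:30–15:38 = 8 h 8 min; less 45 min break → 7 h 23 min
Thu: 07:25–15:48 = 8 h 23 min; less 45 min break → 7 h 38 min
Fri: 10:44–19:41 = 8 h 57 min; less 45 min break → 8 h 12 min
Sat: 10:25–21:19 = 10 h 54 min; less 45 min break → 10 h 9 min
Total worked: 55 h 23 min = 55.38 h.
Threshold 40 h → overtime 15 h 23 min, regular 40 h 0 min.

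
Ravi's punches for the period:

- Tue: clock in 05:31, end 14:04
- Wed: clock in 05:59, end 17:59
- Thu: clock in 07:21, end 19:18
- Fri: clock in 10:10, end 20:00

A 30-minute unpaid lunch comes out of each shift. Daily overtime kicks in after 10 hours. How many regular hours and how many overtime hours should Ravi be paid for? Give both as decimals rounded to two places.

Tue: 05:31–14:04 = 8 h 33 min; less 30 min break → 8 h 3 min
Wed: 05:59–17:59 = 12 h 0 min; less 30 min break → 11 h 30 min
Thu: 07:21–19:18 = 11 h 57 min; less 30 min break → 11 h 27 min
Fri: 10:10–20:00 = 9 h 50 min; less 30 min break → 9 h 20 min
Tue reg 8 h 3 min / OT 0 h 0 min; Wed reg 10 h 0 min / OT 1 h 30 min; Thu reg 10 h 0 min / OT 1 h 27 min; Fri reg 9 h 20 min / OT 0 h 0 min.
Totals: regular 37 h 23 min, overtime 2 h 57 min.

Regular 37.38 hours, overtime 2.95 hours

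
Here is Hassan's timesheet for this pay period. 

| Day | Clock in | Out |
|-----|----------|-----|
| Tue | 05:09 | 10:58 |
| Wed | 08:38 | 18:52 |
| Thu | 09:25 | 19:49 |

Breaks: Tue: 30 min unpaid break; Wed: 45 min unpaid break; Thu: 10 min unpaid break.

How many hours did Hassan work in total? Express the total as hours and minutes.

Tue: 05:09–10:58 = 5 h 49 min; less 30 min break → 5 h 19 min
Wed: 08:38–18:52 = 10 h 14 min; less 45 min break → 9 h 29 min
Thu: 09:25–19:49 = 10 h 24 min; less 10 min break → 10 h 14 min
Total: 5 h 19 min + 9 h 29 min + 10 h 14 min = 25 h 2 min.

25 h 2 min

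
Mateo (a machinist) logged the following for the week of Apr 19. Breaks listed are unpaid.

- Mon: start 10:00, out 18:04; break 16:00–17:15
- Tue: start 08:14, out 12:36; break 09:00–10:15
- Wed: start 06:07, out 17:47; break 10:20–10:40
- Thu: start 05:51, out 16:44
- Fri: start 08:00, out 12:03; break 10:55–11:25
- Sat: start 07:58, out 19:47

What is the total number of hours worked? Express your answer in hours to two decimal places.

Mon: 10:00–18:04 = 8 h 4 min; less 75 min break → 6 h 49 min
Tue: 08:14–12:36 = 4 h 22 min; less 75 min break → 3 h 7 min
Wed: 06:07–17:47 = 11 h 40 min; less 20 min break → 11 h 20 min
Thu: 05:51–16:44 = 10 h 53 min
Fri: 08:00–12:03 = 4 h 3 min; less 30 min break → 3 h 33 min
Sat: 07:58–19:47 = 11 h 49 min
Total: 6 h 49 min + 3 h 7 min + 11 h 20 min + 10 h 53 min + 3 h 33 min + 11 h 49 min = 47 h 31 min.

47.52 hours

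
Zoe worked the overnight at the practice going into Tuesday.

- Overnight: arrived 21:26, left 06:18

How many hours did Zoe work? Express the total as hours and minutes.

8 h 52 min

Overnight: 21:26 → midnight = 2 h 34 min; midnight → 06:18 = 6 h 18 min; span 8 h 52 min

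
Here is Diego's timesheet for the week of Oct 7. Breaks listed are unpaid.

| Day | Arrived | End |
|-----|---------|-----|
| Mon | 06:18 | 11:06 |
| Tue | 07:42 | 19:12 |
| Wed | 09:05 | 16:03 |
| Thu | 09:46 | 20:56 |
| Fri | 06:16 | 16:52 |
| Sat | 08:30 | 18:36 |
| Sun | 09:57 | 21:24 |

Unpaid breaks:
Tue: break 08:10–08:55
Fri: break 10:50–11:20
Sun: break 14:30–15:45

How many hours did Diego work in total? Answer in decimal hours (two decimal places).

Mon: 06:18–11:06 = 4 h 48 min
Tue: 07:42–19:12 = 11 h 30 min; less 45 min break → 10 h 45 min
Wed: 09:05–16:03 = 6 h 58 min
Thu: 09:46–20:56 = 11 h 10 min
Fri: 06:16–16:52 = 10 h 36 min; less 30 min break → 10 h 6 min
Sat: 08:30–18:36 = 10 h 6 min
Sun: 09:57–21:24 = 11 h 27 min; less 75 min break → 10 h 12 min
Total: 4 h 48 min + 10 h 45 min + 6 h 58 min + 11 h 10 min + 10 h 6 min + 10 h 6 min + 10 h 12 min = 64 h 5 min.

64.08 hours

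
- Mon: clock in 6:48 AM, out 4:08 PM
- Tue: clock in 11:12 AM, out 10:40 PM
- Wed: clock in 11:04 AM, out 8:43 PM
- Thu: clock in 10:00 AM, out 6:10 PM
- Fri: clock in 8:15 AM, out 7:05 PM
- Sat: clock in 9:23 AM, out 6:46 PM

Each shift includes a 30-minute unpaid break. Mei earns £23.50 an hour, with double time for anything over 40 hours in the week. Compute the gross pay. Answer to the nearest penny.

£1684.17

Mon: 6:48 AM–4:08 PM = 9 h 20 min; less 30 min break → 8 h 50 min
Tue: 11:12 AM–10:40 PM = 11 h 28 min; less 30 min break → 10 h 58 min
Wed: 11:04 AM–8:43 PM = 9 h 39 min; less 30 min break → 9 h 9 min
Thu: 10:00 AM–6:10 PM = 8 h 10 min; less 30 min break → 7 h 40 min
Fri: 8:15 AM–7:05 PM = 10 h 50 min; less 30 min break → 10 h 20 min
Sat: 9:23 AM–6:46 PM = 9 h 23 min; less 30 min break → 8 h 53 min
Total worked: 55 h 50 min = 3350 min.
Regular 40 h 0 min = 2400 min at £23.50/h; overtime 15 h 50 min = 950 min at £47.00/h.
Pay = (2400 × £23.50 + 950 × £47.00) ÷ 60 = £1684.17.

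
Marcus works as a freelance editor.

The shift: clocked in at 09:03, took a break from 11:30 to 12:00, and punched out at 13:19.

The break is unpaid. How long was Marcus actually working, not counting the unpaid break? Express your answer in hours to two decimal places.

The shift: 09:03–13:19 = 4 h 16 min; less 30 min break → 3 h 46 min

3.77 hours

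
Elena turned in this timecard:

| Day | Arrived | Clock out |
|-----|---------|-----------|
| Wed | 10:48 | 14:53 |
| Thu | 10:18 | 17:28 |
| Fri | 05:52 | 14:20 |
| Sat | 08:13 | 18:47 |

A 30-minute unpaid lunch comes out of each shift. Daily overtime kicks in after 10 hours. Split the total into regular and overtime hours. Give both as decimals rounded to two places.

Regular 28.22 hours, overtime 0.07 hours

Wed: 10:48–14:53 = 4 h 5 min; less 30 min break → 3 h 35 min
Thu: 10:18–17:28 = 7 h 10 min; less 30 min break → 6 h 40 min
Fri: 05:52–14:20 = 8 h 28 min; less 30 min break → 7 h 58 min
Sat: 08:13–18:47 = 10 h 34 min; less 30 min break → 10 h 4 min
Wed reg 3 h 35 min / OT 0 h 0 min; Thu reg 6 h 40 min / OT 0 h 0 min; Fri reg 7 h 58 min / OT 0 h 0 min; Sat reg 10 h 0 min / OT 0 h 4 min.
Totals: regular 28 h 13 min, overtime 0 h 4 min.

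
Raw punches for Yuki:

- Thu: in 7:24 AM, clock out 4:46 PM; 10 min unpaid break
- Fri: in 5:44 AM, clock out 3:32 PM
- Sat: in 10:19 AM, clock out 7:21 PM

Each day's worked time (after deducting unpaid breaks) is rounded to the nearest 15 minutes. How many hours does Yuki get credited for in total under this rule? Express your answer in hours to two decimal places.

28.00 hours

Thu: 7:24 AM–4:46 PM = 9 h 22 min − 10 min = 9 h 12 min → rounds to 9 h 15 min
Fri: 5:44 AM–3:32 PM = 9 h 48 min → rounds to 9 h 45 min
Sat: 10:19 AM–7:21 PM = 9 h 2 min → rounds to 9 h 0 min
Total credited: 28 h 0 min.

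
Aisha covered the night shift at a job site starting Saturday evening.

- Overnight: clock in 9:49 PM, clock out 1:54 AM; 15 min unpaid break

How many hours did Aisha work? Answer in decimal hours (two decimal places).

Overnight: 9:49 PM → midnight = 2 h 11 min; midnight → 1:54 AM = 1 h 54 min; span 4 h 5 min; less 15 min break → 3 h 50 min

3.83 hours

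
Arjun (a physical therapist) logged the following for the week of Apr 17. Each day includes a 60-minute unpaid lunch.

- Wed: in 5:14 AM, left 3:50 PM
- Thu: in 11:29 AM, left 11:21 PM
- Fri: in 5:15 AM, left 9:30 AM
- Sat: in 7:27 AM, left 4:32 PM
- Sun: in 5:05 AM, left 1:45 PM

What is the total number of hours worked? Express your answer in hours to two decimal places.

Wed: 5:14 AM–3:50 PM = 10 h 36 min; less 60 min break → 9 h 36 min
Thu: 11:29 AM–11:21 PM = 11 h 52 min; less 60 min break → 10 h 52 min
Fri: 5:15 AM–9:30 AM = 4 h 15 min; less 60 min break → 3 h 15 min
Sat: 7:27 AM–4:32 PM = 9 h 5 min; less 60 min break → 8 h 5 min
Sun: 5:05 AM–1:45 PM = 8 h 40 min; less 60 min break → 7 h 40 min
Total: 9 h 36 min + 10 h 52 min + 3 h 15 min + 8 h 5 min + 7 h 40 min = 39 h 28 min.

39.47 hours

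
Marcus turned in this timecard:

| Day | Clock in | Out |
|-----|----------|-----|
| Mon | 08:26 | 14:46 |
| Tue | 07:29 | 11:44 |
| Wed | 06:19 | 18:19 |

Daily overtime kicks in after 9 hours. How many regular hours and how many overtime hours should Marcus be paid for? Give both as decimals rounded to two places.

Regular 19.58 hours, overtime 3.00 hours

Mon: 08:26–14:46 = 6 h 20 min
Tue: 07:29–11:44 = 4 h 15 min
Wed: 06:19–18:19 = 12 h 0 min
Mon reg 6 h 20 min / OT 0 h 0 min; Tue reg 4 h 15 min / OT 0 h 0 min; Wed reg 9 h 0 min / OT 3 h 0 min.
Totals: regular 19 h 35 min, overtime 3 h 0 min.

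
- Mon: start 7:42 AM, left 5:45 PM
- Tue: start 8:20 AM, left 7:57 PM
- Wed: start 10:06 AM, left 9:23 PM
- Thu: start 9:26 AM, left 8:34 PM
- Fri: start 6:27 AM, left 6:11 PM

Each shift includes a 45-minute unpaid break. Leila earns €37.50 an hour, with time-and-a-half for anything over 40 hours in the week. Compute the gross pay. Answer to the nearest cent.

€2178.75

Mon: 7:42 AM–5:45 PM = 10 h 3 min; less 45 min break → 9 h 18 min
Tue: 8:20 AM–7:57 PM = 11 h 37 min; less 45 min break → 10 h 52 min
Wed: 10:06 AM–9:23 PM = 11 h 17 min; less 45 min break → 10 h 32 min
Thu: 9:26 AM–8:34 PM = 11 h 8 min; less 45 min break → 10 h 23 min
Fri: 6:27 AM–6:11 PM = 11 h 44 min; less 45 min break → 10 h 59 min
Total worked: 52 h 4 min = 3124 min.
Regular 40 h 0 min = 2400 min at €37.50/h; overtime 12 h 4 min = 724 min at €56.25/h.
Pay = (2400 × €37.50 + 724 × €56.25) ÷ 60 = €2178.75.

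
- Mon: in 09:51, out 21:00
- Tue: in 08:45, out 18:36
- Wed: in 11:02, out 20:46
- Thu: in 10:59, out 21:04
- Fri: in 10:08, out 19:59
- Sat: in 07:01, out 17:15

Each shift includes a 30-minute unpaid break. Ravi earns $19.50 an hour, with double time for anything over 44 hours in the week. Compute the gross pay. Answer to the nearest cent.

$1400.10

Mon: 09:51–21:00 = 11 h 9 min; less 30 min break → 10 h 39 min
Tue: 08:45–18:36 = 9 h 51 min; less 30 min break → 9 h 21 min
Wed: 11:02–20:46 = 9 h 44 min; less 30 min break → 9 h 14 min
Thu: 10:59–21:04 = 10 h 5 min; less 30 min break → 9 h 35 min
Fri: 10:08–19:59 = 9 h 51 min; less 30 min break → 9 h 21 min
Sat: 07:01–17:15 = 10 h 14 min; less 30 min break → 9 h 44 min
Total worked: 57 h 54 min = 3474 min.
Regular 44 h 0 min = 2640 min at $19.50/h; overtime 13 h 54 min = 834 min at $39.00/h.
Pay = (2640 × $19.50 + 834 × $39.00) ÷ 60 = $1400.10.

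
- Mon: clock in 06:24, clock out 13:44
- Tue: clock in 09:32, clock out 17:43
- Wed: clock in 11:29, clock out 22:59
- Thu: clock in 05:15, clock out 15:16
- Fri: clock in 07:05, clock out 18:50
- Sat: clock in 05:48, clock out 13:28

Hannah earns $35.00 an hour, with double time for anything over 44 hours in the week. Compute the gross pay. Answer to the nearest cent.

$2411.50

Mon: 06:24–13:44 = 7 h 20 min
Tue: 09:32–17:43 = 8 h 11 min
Wed: 11:29–22:59 = 11 h 30 min
Thu: 05:15–15:16 = 10 h 1 min
Fri: 07:05–18:50 = 11 h 45 min
Sat: 05:48–13:28 = 7 h 40 min
Total worked: 56 h 27 min = 3387 min.
Regular 44 h 0 min = 2640 min at $35.00/h; overtime 12 h 27 min = 747 min at $70.00/h.
Pay = (2640 × $35.00 + 747 × $70.00) ÷ 60 = $2411.50.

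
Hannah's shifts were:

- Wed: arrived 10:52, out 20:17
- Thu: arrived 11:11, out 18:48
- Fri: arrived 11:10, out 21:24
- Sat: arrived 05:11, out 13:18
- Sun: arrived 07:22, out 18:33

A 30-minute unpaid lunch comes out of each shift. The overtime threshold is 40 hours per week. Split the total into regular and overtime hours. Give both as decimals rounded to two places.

Wed: 10:52–20:17 = 9 h 25 min; less 30 min break → 8 h 55 min
Thu: 11:11–18:48 = 7 h 37 min; less 30 min break → 7 h 7 min
Fri: 11:10–21:24 = 10 h 14 min; less 30 min break → 9 h 44 min
Sat: 05:11–13:18 = 8 h 7 min; less 30 min break → 7 h 37 min
Sun: 07:22–18:33 = 11 h 11 min; less 30 min break → 10 h 41 min
Total worked: 44 h 4 min = 44.07 h.
Threshold 40 h → overtime 4 h 4 min, regular 40 h 0 min.

Regular 40.00 hours, overtime 4.07 hours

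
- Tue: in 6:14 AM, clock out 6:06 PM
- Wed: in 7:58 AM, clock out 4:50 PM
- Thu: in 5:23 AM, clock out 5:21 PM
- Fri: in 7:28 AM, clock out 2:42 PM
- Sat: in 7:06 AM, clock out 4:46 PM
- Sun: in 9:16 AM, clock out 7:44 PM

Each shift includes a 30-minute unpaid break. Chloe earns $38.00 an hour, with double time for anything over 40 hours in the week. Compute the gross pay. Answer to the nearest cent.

Tue: 6:14 AM–6:06 PM = 11 h 52 min; less 30 min break → 11 h 22 min
Wed: 7:58 AM–4:50 PM = 8 h 52 min; less 30 min break → 8 h 22 min
Thu: 5:23 AM–5:21 PM = 11 h 58 min; less 30 min break → 11 h 28 min
Fri: 7:28 AM–2:42 PM = 7 h 14 min; less 30 min break → 6 h 44 min
Sat: 7:06 AM–4:46 PM = 9 h 40 min; less 30 min break → 9 h 10 min
Sun: 9:16 AM–7:44 PM = 10 h 28 min; less 30 min break → 9 h 58 min
Total worked: 57 h 4 min = 3424 min.
Regular 40 h 0 min = 2400 min at $38.00/h; overtime 17 h 4 min = 1024 min at $76.00/h.
Pay = (2400 × $38.00 + 1024 × $76.00) ÷ 60 = $2817.07.

$2817.07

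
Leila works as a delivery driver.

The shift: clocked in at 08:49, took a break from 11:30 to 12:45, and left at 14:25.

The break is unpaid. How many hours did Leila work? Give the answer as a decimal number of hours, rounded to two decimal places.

The shift: 08:49–14:25 = 5 h 36 min; less 75 min break → 4 h 21 min

4.35 hours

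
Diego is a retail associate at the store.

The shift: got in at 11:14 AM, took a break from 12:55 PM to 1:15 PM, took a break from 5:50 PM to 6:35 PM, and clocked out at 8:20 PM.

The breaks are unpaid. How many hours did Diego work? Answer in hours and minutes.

The shift: 11:14 AM–8:20 PM = 9 h 6 min; less 65 min break → 8 h 1 min

8 h 1 min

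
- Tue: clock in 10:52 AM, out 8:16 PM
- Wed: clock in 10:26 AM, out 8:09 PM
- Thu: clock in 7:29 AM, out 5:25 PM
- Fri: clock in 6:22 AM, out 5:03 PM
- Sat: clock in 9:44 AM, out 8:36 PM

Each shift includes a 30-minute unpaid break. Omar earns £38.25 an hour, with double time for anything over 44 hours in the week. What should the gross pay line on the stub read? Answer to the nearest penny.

£1996.65

Tue: 10:52 AM–8:16 PM = 9 h 24 min; less 30 min break → 8 h 54 min
Wed: 10:26 AM–8:09 PM = 9 h 43 min; less 30 min break → 9 h 13 min
Thu: 7:29 AM–5:25 PM = 9 h 56 min; less 30 min break → 9 h 26 min
Fri: 6:22 AM–5:03 PM = 10 h 41 min; less 30 min break → 10 h 11 min
Sat: 9:44 AM–8:36 PM = 10 h 52 min; less 30 min break → 10 h 22 min
Total worked: 48 h 6 min = 2886 min.
Regular 44 h 0 min = 2640 min at £38.25/h; overtime 4 h 6 min = 246 min at £76.50/h.
Pay = (2640 × £38.25 + 246 × £76.50) ÷ 60 = £1996.65.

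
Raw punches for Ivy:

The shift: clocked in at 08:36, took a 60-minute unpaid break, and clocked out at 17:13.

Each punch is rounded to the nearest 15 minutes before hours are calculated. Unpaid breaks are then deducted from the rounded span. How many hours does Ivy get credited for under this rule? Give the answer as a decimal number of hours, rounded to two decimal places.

7.75 hours

The shift: in 08:36→08:30, out 17:13→17:15; 8 h 45 min − 60 min = 7 h 45 min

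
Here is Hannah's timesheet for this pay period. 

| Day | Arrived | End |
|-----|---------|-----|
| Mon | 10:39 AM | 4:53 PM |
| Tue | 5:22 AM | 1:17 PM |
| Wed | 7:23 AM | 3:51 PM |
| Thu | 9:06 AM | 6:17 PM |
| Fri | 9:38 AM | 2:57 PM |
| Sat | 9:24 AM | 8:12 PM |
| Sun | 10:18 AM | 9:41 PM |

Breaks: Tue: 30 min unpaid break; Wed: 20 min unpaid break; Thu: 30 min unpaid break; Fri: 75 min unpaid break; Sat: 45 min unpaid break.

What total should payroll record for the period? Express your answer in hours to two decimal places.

55.97 hours

Mon: 10:39 AM–4:53 PM = 6 h 14 min
Tue: 5:22 AM–1:17 PM = 7 h 55 min; less 30 min break → 7 h 25 min
Wed: 7:23 AM–3:51 PM = 8 h 28 min; less 20 min break → 8 h 8 min
Thu: 9:06 AM–6:17 PM = 9 h 11 min; less 30 min break → 8 h 41 min
Fri: 9:38 AM–2:57 PM = 5 h 19 min; less 75 min break → 4 h 4 min
Sat: 9:24 AM–8:12 PM = 10 h 48 min; less 45 min break → 10 h 3 min
Sun: 10:18 AM–9:41 PM = 11 h 23 min
Total: 6 h 14 min + 7 h 25 min + 8 h 8 min + 8 h 41 min + 4 h 4 min + 10 h 3 min + 11 h 23 min = 55 h 58 min.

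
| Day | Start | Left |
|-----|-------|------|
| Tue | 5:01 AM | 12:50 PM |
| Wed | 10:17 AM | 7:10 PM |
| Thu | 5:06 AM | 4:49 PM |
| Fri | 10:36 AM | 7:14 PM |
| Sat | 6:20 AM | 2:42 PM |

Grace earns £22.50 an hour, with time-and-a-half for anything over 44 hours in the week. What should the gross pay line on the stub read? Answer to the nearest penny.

£1037.81

Tue: 5:01 AM–12:50 PM = 7 h 49 min
Wed: 10:17 AM–7:10 PM = 8 h 53 min
Thu: 5:06 AM–4:49 PM = 11 h 43 min
Fri: 10:36 AM–7:14 PM = 8 h 38 min
Sat: 6:20 AM–2:42 PM = 8 h 22 min
Total worked: 45 h 25 min = 2725 min.
Regular 44 h 0 min = 2640 min at £22.50/h; overtime 1 h 25 min = 85 min at £33.75/h.
Pay = (2640 × £22.50 + 85 × £33.75) ÷ 60 = £1037.81.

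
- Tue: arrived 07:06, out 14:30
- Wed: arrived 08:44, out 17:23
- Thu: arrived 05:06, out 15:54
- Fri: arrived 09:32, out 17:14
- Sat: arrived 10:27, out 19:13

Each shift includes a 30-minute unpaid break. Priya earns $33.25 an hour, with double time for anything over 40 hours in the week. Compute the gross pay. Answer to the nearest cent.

Tue: 07:06–14:30 = 7 h 24 min; less 30 min break → 6 h 54 min
Wed: 08:44–17:23 = 8 h 39 min; less 30 min break → 8 h 9 min
Thu: 05:06–15:54 = 10 h 48 min; less 30 min break → 10 h 18 min
Fri: 09:32–17:14 = 7 h 42 min; less 30 min break → 7 h 12 min
Sat: 10:27–19:13 = 8 h 46 min; less 30 min break → 8 h 16 min
Total worked: 40 h 49 min = 2449 min.
Regular 40 h 0 min = 2400 min at $33.25/h; overtime 0 h 49 min = 49 min at $66.50/h.
Pay = (2400 × $33.25 + 49 × $66.50) ÷ 60 = $1384.31.

$1384.31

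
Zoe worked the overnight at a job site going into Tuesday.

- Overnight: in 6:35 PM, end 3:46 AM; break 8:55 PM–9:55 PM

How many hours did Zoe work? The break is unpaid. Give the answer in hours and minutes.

8 h 11 min

Overnight: 6:35 PM → midnight = 5 h 25 min; midnight → 3:46 AM = 3 h 46 min; span 9 h 11 min; less 60 min break → 8 h 11 min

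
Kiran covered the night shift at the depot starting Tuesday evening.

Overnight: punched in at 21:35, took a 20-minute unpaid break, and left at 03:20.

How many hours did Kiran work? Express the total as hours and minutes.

Overnight: 21:35 → midnight = 2 h 25 min; midnight → 03:20 = 3 h 20 min; span 5 h 45 min; less 20 min break → 5 h 25 min

5 h 25 min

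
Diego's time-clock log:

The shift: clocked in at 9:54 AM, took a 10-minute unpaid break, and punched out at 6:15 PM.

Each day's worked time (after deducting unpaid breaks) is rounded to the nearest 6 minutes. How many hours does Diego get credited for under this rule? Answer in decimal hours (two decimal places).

8.20 hours

The shift: 9:54 AM–6:15 PM = 8 h 21 min − 10 min = 8 h 11 min → rounds to 8 h 12 min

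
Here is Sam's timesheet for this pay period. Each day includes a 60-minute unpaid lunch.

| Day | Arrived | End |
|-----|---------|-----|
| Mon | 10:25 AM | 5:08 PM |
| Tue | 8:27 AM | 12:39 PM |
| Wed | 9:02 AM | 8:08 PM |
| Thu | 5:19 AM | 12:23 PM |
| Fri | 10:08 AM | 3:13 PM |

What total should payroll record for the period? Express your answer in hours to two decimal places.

29.17 hours

Mon: 10:25 AM–5:08 PM = 6 h 43 min; less 60 min break → 5 h 43 min
Tue: 8:27 AM–12:39 PM = 4 h 12 min; less 60 min break → 3 h 12 min
Wed: 9:02 AM–8:08 PM = 11 h 6 min; less 60 min break → 10 h 6 min
Thu: 5:19 AM–12:23 PM = 7 h 4 min; less 60 min break → 6 h 4 min
Fri: 10:08 AM–3:13 PM = 5 h 5 min; less 60 min break → 4 h 5 min
Total: 5 h 43 min + 3 h 12 min + 10 h 6 min + 6 h 4 min + 4 h 5 min = 29 h 10 min.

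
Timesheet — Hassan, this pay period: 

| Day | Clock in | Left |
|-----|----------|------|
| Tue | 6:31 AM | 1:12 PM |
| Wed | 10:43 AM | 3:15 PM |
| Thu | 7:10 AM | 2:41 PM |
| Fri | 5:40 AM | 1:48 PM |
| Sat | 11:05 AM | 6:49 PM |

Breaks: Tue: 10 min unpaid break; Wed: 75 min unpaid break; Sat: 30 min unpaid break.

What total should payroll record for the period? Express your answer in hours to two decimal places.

32.68 hours

Tue: 6:31 AM–1:12 PM = 6 h 41 min; less 10 min break → 6 h 31 min
Wed: 10:43 AM–3:15 PM = 4 h 32 min; less 75 min break → 3 h 17 min
Thu: 7:10 AM–2:41 PM = 7 h 31 min
Fri: 5:40 AM–1:48 PM = 8 h 8 min
Sat: 11:05 AM–6:49 PM = 7 h 44 min; less 30 min break → 7 h 14 min
Total: 6 h 31 min + 3 h 17 min + 7 h 31 min + 8 h 8 min + 7 h 14 min = 32 h 41 min.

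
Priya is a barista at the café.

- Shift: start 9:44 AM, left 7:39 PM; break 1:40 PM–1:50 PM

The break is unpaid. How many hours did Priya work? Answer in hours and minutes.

9 h 45 min

Shift: 9:44 AM–7:39 PM = 9 h 55 min; less 10 min break → 9 h 45 min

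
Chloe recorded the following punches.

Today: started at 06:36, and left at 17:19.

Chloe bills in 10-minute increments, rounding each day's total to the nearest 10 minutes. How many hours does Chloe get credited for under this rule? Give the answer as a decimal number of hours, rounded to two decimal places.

10.67 hours

Today: 06:36–17:19 = 10 h 43 min → rounds to 10 h 40 min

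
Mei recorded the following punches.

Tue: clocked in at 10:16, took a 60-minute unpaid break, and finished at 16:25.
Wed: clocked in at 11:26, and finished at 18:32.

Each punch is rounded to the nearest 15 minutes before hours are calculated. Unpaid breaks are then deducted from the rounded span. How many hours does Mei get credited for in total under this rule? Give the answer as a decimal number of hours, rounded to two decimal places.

Tue: in 10:16→10:15, out 16:25→16:30; 6 h 15 min − 60 min = 5 h 15 min
Wed: in 11:26→11:30, out 18:32→18:30; 7 h 0 min
Total credited: 12 h 15 min.

12.25 hours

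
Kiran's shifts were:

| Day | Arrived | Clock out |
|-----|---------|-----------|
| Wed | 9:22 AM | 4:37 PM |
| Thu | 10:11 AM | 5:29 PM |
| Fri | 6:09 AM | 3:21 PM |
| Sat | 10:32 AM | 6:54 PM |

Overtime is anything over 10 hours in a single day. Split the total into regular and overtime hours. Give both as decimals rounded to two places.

Regular 32.12 hours, overtime 0.00 hours

Wed: 9:22 AM–4:37 PM = 7 h 15 min
Thu: 10:11 AM–5:29 PM = 7 h 18 min
Fri: 6:09 AM–3:21 PM = 9 h 12 min
Sat: 10:32 AM–6:54 PM = 8 h 22 min
Wed reg 7 h 15 min / OT 0 h 0 min; Thu reg 7 h 18 min / OT 0 h 0 min; Fri reg 9 h 12 min / OT 0 h 0 min; Sat reg 8 h 22 min / OT 0 h 0 min.
Totals: regular 32 h 7 min, overtime 0 h 0 min.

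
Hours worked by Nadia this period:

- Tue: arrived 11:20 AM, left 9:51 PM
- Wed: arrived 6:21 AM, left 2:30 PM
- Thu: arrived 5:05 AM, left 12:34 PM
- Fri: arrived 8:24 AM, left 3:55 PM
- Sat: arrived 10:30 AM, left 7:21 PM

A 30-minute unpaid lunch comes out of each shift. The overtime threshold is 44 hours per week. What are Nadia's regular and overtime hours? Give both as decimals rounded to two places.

Tue: 11:20 AM–9:51 PM = 10 h 31 min; less 30 min break → 10 h 1 min
Wed: 6:21 AM–2:30 PM = 8 h 9 min; less 30 min break → 7 h 39 min
Thu: 5:05 AM–12:34 PM = 7 h 29 min; less 30 min break → 6 h 59 min
Fri: 8:24 AM–3:55 PM = 7 h 31 min; less 30 min break → 7 h 1 min
Sat: 10:30 AM–7:21 PM = 8 h 51 min; less 30 min break → 8 h 21 min
Total worked: 40 h 1 min = 40.02 h.
Threshold 44 h → overtime 0 h 0 min, regular 40 h 1 min.

Regular 40.02 hours, overtime 0.00 hours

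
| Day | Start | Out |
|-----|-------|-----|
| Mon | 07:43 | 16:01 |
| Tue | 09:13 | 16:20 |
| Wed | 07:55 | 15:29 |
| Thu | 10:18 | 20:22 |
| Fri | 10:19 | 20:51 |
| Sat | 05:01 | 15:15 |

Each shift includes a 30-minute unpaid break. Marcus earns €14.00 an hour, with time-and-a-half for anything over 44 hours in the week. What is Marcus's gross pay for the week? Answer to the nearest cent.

€759.15

Mon: 07:43–16:01 = 8 h 18 min; less 30 min break → 7 h 48 min
Tue: 09:13–16:20 = 7 h 7 min; less 30 min break → 6 h 37 min
Wed: 07:55–15:29 = 7 h 34 min; less 30 min break → 7 h 4 min
Thu: 10:18–20:22 = 10 h 4 min; less 30 min break → 9 h 34 min
Fri: 10:19–20:51 = 10 h 32 min; less 30 min break → 10 h 2 min
Sat: 05:01–15:15 = 10 h 14 min; less 30 min break → 9 h 44 min
Total worked: 50 h 49 min = 3049 min.
Regular 44 h 0 min = 2640 min at €14.00/h; overtime 6 h 49 min = 409 min at €21.00/h.
Pay = (2640 × €14.00 + 409 × €21.00) ÷ 60 = €759.15.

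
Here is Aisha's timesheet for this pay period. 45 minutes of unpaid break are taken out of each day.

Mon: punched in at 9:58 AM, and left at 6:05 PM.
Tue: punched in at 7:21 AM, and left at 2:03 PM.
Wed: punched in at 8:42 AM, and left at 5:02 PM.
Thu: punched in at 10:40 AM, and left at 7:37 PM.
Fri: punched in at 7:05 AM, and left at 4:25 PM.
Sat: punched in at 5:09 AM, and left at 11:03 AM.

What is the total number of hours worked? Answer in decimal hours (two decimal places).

Mon: 9:58 AM–6:05 PM = 8 h 7 min; less 45 min break → 7 h 22 min
Tue: 7:21 AM–2:03 PM = 6 h 42 min; less 45 min break → 5 h 57 min
Wed: 8:42 AM–5:02 PM = 8 h 20 min; less 45 min break → 7 h 35 min
Thu: 10:40 AM–7:37 PM = 8 h 57 min; less 45 min break → 8 h 12 min
Fri: 7:05 AM–4:25 PM = 9 h 20 min; less 45 min break → 8 h 35 min
Sat: 5:09 AM–11:03 AM = 5 h 54 min; less 45 min break → 5 h 9 min
Total: 7 h 22 min + 5 h 57 min + 7 h 35 min + 8 h 12 min + 8 h 35 min + 5 h 9 min = 42 h 50 min.

42.83 hours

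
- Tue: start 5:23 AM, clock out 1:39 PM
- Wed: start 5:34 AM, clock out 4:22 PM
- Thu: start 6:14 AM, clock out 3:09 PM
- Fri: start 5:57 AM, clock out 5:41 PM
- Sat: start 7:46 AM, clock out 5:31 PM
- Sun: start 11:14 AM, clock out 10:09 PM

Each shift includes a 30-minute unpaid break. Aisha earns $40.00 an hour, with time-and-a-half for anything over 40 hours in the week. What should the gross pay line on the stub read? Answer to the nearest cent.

$2643.00

Tue: 5:23 AM–1:39 PM = 8 h 16 min; less 30 min break → 7 h 46 min
Wed: 5:34 AM–4:22 PM = 10 h 48 min; less 30 min break → 10 h 18 min
Thu: 6:14 AM–3:09 PM = 8 h 55 min; less 30 min break → 8 h 25 min
Fri: 5:57 AM–5:41 PM = 11 h 44 min; less 30 min break → 11 h 14 min
Sat: 7:46 AM–5:31 PM = 9 h 45 min; less 30 min break → 9 h 15 min
Sun: 11:14 AM–10:09 PM = 10 h 55 min; less 30 min break → 10 h 25 min
Total worked: 57 h 23 min = 3443 min.
Regular 40 h 0 min = 2400 min at $40.00/h; overtime 17 h 23 min = 1043 min at $60.00/h.
Pay = (2400 × $40.00 + 1043 × $60.00) ÷ 60 = $2643.00.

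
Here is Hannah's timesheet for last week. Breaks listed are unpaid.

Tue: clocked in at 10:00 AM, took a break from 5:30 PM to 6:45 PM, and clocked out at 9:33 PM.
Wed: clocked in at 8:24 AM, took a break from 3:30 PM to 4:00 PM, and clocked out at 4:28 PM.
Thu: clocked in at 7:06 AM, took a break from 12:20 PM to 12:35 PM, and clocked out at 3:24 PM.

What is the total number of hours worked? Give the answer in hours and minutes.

25 h 55 min

Tue: 10:00 AM–9:33 PM = 11 h 33 min; less 75 min break → 10 h 18 min
Wed: 8:24 AM–4:28 PM = 8 h 4 min; less 30 min break → 7 h 34 min
Thu: 7:06 AM–3:24 PM = 8 h 18 min; less 15 min break → 8 h 3 min
Total: 10 h 18 min + 7 h 34 min + 8 h 3 min = 25 h 55 min.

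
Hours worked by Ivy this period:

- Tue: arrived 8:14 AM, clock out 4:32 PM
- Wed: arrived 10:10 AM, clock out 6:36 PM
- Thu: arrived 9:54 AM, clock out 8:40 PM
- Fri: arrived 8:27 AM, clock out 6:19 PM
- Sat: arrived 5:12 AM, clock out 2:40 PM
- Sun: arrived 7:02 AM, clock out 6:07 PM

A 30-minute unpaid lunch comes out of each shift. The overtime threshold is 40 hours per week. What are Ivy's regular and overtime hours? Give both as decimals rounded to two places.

Regular 40.00 hours, overtime 14.92 hours

Tue: 8:14 AM–4:32 PM = 8 h 18 min; less 30 min break → 7 h 48 min
Wed: 10:10 AM–6:36 PM = 8 h 26 min; less 30 min break → 7 h 56 min
Thu: 9:54 AM–8:40 PM = 10 h 46 min; less 30 min break → 10 h 16 min
Fri: 8:27 AM–6:19 PM = 9 h 52 min; less 30 min break → 9 h 22 min
Sat: 5:12 AM–2:40 PM = 9 h 28 min; less 30 min break → 8 h 58 min
Sun: 7:02 AM–6:07 PM = 11 h 5 min; less 30 min break → 10 h 35 min
Total worked: 54 h 55 min = 54.92 h.
Threshold 40 h → overtime 14 h 55 min, regular 40 h 0 min.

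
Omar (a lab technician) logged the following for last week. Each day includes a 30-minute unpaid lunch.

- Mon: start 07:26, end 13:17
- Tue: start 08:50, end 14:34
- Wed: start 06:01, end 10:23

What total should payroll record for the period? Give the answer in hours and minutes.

14 h 27 min

Mon: 07:26–13:17 = 5 h 51 min; less 30 min break → 5 h 21 min
Tue: 08:50–14:34 = 5 h 44 min; less 30 min break → 5 h 14 min
Wed: 06:01–10:23 = 4 h 22 min; less 30 min break → 3 h 52 min
Total: 5 h 21 min + 5 h 14 min + 3 h 52 min = 14 h 27 min.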